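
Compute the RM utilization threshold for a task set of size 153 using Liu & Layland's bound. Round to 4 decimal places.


Compute 2^(1/153) = 1.0045406514
Subtract 1: 1.0045406514 - 1 = 0.0045406514
Multiply by n: 153 * 0.0045406514 = 0.6947196642
Round to 4 dp: 0.6947

0.6947


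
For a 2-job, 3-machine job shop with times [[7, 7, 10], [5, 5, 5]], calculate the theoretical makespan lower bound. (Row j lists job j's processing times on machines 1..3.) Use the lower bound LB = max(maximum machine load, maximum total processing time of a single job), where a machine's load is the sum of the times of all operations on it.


Machine loads:
  Machine 1: 7 + 5 = 12
  Machine 2: 7 + 5 = 12
  Machine 3: 10 + 5 = 15
Max machine load = 15
Job totals:
  Job 1: 24
  Job 2: 15
Max job total = 24
Lower bound = max(15, 24) = 24

24


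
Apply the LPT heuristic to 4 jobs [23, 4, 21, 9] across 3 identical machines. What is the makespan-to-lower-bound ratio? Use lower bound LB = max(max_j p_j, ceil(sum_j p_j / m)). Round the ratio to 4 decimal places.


LPT order: [23, 21, 9, 4]
Machine loads after assignment: [23, 21, 13]
LPT makespan = 23
Lower bound = max(max_job, ceil(total/3)) = max(23, 19) = 23
Ratio = 23 / 23 = 1.0

1.0


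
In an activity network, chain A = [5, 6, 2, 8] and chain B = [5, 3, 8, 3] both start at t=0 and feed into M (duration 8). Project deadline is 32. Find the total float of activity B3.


Forward pass: ES(B3) = sum of predecessors on chain B = 8
EF = ES + duration = 8 + 8 = 16
Backward pass: LF(M) = deadline = 32; LS(M) = 32 - 8 = 24
LF(B3) = LS(M) - sum(successors on chain B) = 24 - 3 = 21
LS = LF - duration = 21 - 8 = 13
Total float = LS - ES = 13 - 8 = 5

5


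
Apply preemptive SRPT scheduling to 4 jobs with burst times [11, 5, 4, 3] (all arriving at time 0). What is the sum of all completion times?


Since all jobs arrive at t=0, SRPT equals SPT ordering.
SPT order: [3, 4, 5, 11]
Completion times:
  Job 1: p=3, C=3
  Job 2: p=4, C=7
  Job 3: p=5, C=12
  Job 4: p=11, C=23
Total completion time = 3 + 7 + 12 + 23 = 45

45


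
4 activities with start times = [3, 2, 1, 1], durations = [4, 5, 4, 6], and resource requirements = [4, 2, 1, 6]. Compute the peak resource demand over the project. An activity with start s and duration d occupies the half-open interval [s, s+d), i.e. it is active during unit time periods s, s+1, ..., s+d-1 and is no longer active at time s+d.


Each activity i is active on [start_i, start_i + duration_i).
Compute total resource usage per time slot:
  t=0: active resources = [], total = 0
  t=1: active resources = [1, 6], total = 7
  t=2: active resources = [2, 1, 6], total = 9
  t=3: active resources = [4, 2, 1, 6], total = 13
  t=4: active resources = [4, 2, 1, 6], total = 13
  t=5: active resources = [4, 2, 6], total = 12
  t=6: active resources = [4, 2, 6], total = 12
Peak resource demand = 13

13


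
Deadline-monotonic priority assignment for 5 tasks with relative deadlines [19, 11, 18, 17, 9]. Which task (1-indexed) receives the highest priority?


Sort tasks by relative deadline (ascending):
  Task 5: deadline = 9
  Task 2: deadline = 11
  Task 4: deadline = 17
  Task 3: deadline = 18
  Task 1: deadline = 19
Priority order (highest first): [5, 2, 4, 3, 1]
Highest priority task = 5

5


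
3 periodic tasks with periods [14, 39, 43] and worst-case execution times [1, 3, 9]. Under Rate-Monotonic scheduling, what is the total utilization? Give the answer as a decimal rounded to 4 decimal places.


Compute individual utilizations (exact fractions):
  Task 1: C/T = 1/14 (approx. 0.0714)
  Task 2: C/T = 3/39 = 1/13 (approx. 0.0769)
  Task 3: C/T = 9/43 (approx. 0.2093)
Total utilization U = 1/14 + 1/13 + 9/43 = 2799/7826
Rounded to 4 decimal places: U = 0.3577
RM (Liu & Layland) bound for 3 tasks = 0.779763; compare with U = 2799/7826 (approx. 0.357654)
U <= bound, so schedulable by RM sufficient condition.

0.3577


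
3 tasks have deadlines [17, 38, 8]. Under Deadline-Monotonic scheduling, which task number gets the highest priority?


Sort tasks by relative deadline (ascending):
  Task 3: deadline = 8
  Task 1: deadline = 17
  Task 2: deadline = 38
Priority order (highest first): [3, 1, 2]
Highest priority task = 3

3


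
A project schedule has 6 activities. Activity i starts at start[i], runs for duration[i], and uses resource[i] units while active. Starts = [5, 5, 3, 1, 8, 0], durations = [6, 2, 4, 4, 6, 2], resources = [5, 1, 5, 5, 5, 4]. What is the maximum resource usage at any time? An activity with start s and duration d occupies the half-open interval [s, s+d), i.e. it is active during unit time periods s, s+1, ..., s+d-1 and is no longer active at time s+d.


Each activity i is active on [start_i, start_i + duration_i).
Compute total resource usage per time slot:
  t=0: active resources = [4], total = 4
  t=1: active resources = [5, 4], total = 9
  t=2: active resources = [5], total = 5
  t=3: active resources = [5, 5], total = 10
  t=4: active resources = [5, 5], total = 10
  t=5: active resources = [5, 1, 5], total = 11
  t=6: active resources = [5, 1, 5], total = 11
  t=7: active resources = [5], total = 5
  t=8: active resources = [5, 5], total = 10
  t=9: active resources = [5, 5], total = 10
  t=10: active resources = [5, 5], total = 10
  t=11: active resources = [5], total = 5
  t=12: active resources = [5], total = 5
  t=13: active resources = [5], total = 5
Peak resource demand = 11

11


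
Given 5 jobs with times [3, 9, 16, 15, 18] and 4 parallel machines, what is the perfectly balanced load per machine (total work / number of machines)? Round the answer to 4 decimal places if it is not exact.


Total processing time = 3 + 9 + 16 + 15 + 18 = 61
Number of machines = 4
Ideal balanced load = 61 / 4 = 15.25

15.25


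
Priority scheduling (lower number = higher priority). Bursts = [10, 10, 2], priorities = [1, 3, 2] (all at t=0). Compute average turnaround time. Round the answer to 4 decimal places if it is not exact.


Sort by priority (ascending = highest first):
Order: [(1, 10), (2, 2), (3, 10)]
Completion times:
  Priority 1, burst=10, C=10
  Priority 2, burst=2, C=12
  Priority 3, burst=10, C=22
Average turnaround = 44/3 = 14.6667

14.6667


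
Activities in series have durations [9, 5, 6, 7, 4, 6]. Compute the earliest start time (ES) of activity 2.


Activity 2 starts after activities 1 through 1 complete.
Predecessor durations: [9]
ES = 9 = 9

9


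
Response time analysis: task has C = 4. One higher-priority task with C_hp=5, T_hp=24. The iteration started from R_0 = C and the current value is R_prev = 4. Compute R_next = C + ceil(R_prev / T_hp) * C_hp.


R_next = C + ceil(R_prev / T_hp) * C_hp
ceil(4 / 24) = ceil(0.1667) = 1
Interference = 1 * 5 = 5
R_next = 4 + 5 = 9

9


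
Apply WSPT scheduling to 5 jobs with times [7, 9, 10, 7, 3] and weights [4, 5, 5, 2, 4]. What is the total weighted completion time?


Compute p/w ratios and sort ascending (WSPT): [(3, 4), (7, 4), (9, 5), (10, 5), (7, 2)]
Compute weighted completion times:
  Job (p=3,w=4): C=3, w*C=4*3=12
  Job (p=7,w=4): C=10, w*C=4*10=40
  Job (p=9,w=5): C=19, w*C=5*19=95
  Job (p=10,w=5): C=29, w*C=5*29=145
  Job (p=7,w=2): C=36, w*C=2*36=72
Total weighted completion time = 364

364


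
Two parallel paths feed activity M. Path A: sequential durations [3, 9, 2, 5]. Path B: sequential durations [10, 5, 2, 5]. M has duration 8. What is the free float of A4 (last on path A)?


ES(A4) = sum of predecessors on chain A = 14
EF(A4) = ES + duration = 14 + 5 = 19
Successor of A4 is M. ES(M) = max(sum(A), sum(B)) = max(19, 22) = 22
Free float = ES(successor) - EF(current) = 22 - 19 = 3

3


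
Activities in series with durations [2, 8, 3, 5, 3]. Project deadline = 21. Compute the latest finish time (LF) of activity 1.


LF(activity 1) = deadline - sum of successor durations
Successors: activities 2 through 5 with durations [8, 3, 5, 3]
Sum of successor durations = 19
LF = 21 - 19 = 2

2


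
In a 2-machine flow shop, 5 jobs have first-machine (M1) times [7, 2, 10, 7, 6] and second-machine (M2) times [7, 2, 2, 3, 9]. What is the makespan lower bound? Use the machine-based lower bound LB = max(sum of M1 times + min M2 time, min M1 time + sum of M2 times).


LB1 = sum(M1 times) + min(M2 times) = 32 + 2 = 34
LB2 = min(M1 times) + sum(M2 times) = 2 + 23 = 25
Lower bound = max(LB1, LB2) = max(34, 25) = 34

34


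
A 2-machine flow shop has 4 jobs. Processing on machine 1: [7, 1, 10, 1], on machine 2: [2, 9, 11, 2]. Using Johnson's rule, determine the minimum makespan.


Apply Johnson's rule:
  Group 1 (a <= b): [(2, 1, 9), (4, 1, 2), (3, 10, 11)]
  Group 2 (a > b): [(1, 7, 2)]
Optimal job order: [2, 4, 3, 1]
Schedule:
  Job 2: M1 done at 1, M2 done at 10
  Job 4: M1 done at 2, M2 done at 12
  Job 3: M1 done at 12, M2 done at 23
  Job 1: M1 done at 19, M2 done at 25
Makespan = 25

25


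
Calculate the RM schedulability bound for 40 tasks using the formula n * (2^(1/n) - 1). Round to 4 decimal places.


Compute 2^(1/40) = 1.0174796921
Subtract 1: 1.0174796921 - 1 = 0.0174796921
Multiply by n: 40 * 0.0174796921 = 0.6991876840
Round to 4 dp: 0.6992

0.6992


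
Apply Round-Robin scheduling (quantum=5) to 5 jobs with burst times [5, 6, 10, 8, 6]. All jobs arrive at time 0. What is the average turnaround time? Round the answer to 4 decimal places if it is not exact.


Time quantum = 5
Execution trace:
  J1 runs 5 units, time = 5
  J2 runs 5 units, time = 10
  J3 runs 5 units, time = 15
  J4 runs 5 units, time = 20
  J5 runs 5 units, time = 25
  J2 runs 1 units, time = 26
  J3 runs 5 units, time = 31
  J4 runs 3 units, time = 34
  J5 runs 1 units, time = 35
Finish times: [5, 26, 31, 34, 35]
Average turnaround = 131/5 = 26.2

26.2


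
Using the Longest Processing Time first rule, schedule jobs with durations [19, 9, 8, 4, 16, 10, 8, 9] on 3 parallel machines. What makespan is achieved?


Sort jobs in decreasing order (LPT): [19, 16, 10, 9, 9, 8, 8, 4]
Assign each job to the least loaded machine:
  Machine 1: jobs [19, 8], load = 27
  Machine 2: jobs [16, 9, 4], load = 29
  Machine 3: jobs [10, 9, 8], load = 27
Makespan = max load = 29

29


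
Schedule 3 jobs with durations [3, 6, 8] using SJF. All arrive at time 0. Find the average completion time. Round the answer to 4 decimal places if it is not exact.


SJF order (ascending): [3, 6, 8]
Completion times:
  Job 1: burst=3, C=3
  Job 2: burst=6, C=9
  Job 3: burst=8, C=17
Average completion = 29/3 = 9.6667

9.6667


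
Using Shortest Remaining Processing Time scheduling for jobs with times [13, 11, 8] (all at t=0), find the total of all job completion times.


Since all jobs arrive at t=0, SRPT equals SPT ordering.
SPT order: [8, 11, 13]
Completion times:
  Job 1: p=8, C=8
  Job 2: p=11, C=19
  Job 3: p=13, C=32
Total completion time = 8 + 19 + 32 = 59

59


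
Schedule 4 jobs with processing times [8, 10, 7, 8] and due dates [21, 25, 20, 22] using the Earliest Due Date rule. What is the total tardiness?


Sort by due date (EDD order): [(7, 20), (8, 21), (8, 22), (10, 25)]
Compute completion times and tardiness:
  Job 1: p=7, d=20, C=7, tardiness=max(0,7-20)=0
  Job 2: p=8, d=21, C=15, tardiness=max(0,15-21)=0
  Job 3: p=8, d=22, C=23, tardiness=max(0,23-22)=1
  Job 4: p=10, d=25, C=33, tardiness=max(0,33-25)=8
Total tardiness = 9

9


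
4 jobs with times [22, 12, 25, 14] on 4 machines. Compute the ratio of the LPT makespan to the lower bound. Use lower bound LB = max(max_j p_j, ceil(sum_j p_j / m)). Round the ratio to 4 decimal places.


LPT order: [25, 22, 14, 12]
Machine loads after assignment: [25, 22, 14, 12]
LPT makespan = 25
Lower bound = max(max_job, ceil(total/4)) = max(25, 19) = 25
Ratio = 25 / 25 = 1.0

1.0


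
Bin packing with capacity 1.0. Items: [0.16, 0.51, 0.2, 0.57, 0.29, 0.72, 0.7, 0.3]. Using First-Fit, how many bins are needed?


Place items sequentially using First-Fit:
  Item 0.16 -> new Bin 1
  Item 0.51 -> Bin 1 (now 0.67)
  Item 0.2 -> Bin 1 (now 0.87)
  Item 0.57 -> new Bin 2
  Item 0.29 -> Bin 2 (now 0.86)
  Item 0.72 -> new Bin 3
  Item 0.7 -> new Bin 4
  Item 0.3 -> Bin 4 (now 1.0)
Total bins used = 4

4


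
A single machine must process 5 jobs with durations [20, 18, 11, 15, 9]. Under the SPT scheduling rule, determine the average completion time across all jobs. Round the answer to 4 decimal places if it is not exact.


Sort jobs by processing time (SPT order): [9, 11, 15, 18, 20]
Compute completion times sequentially:
  Job 1: processing = 9, completes at 9
  Job 2: processing = 11, completes at 20
  Job 3: processing = 15, completes at 35
  Job 4: processing = 18, completes at 53
  Job 5: processing = 20, completes at 73
Sum of completion times = 190
Average completion time = 190/5 = 38.0

38.0


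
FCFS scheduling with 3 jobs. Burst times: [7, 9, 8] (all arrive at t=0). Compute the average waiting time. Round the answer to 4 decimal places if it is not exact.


FCFS order (as given): [7, 9, 8]
Waiting times:
  Job 1: wait = 0
  Job 2: wait = 7
  Job 3: wait = 16
Sum of waiting times = 23
Average waiting time = 23/3 = 7.6667

7.6667


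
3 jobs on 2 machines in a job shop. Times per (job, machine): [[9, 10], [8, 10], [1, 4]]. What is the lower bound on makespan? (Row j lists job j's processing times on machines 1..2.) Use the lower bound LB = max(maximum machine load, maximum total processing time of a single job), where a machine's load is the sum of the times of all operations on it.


Machine loads:
  Machine 1: 9 + 8 + 1 = 18
  Machine 2: 10 + 10 + 4 = 24
Max machine load = 24
Job totals:
  Job 1: 19
  Job 2: 18
  Job 3: 5
Max job total = 19
Lower bound = max(24, 19) = 24

24


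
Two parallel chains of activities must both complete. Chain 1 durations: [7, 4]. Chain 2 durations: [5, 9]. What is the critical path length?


Path A total = 7 + 4 = 11
Path B total = 5 + 9 = 14
Critical path = longest path = max(11, 14) = 14

14


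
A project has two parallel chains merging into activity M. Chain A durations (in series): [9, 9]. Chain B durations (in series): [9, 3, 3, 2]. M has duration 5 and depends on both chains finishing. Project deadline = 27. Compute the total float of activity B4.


Forward pass: ES(B4) = sum of predecessors on chain B = 15
EF = ES + duration = 15 + 2 = 17
Backward pass: LF(M) = deadline = 27; LS(M) = 27 - 5 = 22
LF(B4) = LS(M) - sum(successors on chain B) = 22 - 0 = 22
LS = LF - duration = 22 - 2 = 20
Total float = LS - ES = 20 - 15 = 5

5


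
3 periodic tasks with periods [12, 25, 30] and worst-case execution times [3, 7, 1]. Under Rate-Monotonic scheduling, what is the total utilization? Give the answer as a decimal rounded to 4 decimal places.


Compute individual utilizations (exact fractions):
  Task 1: C/T = 3/12 = 1/4 (approx. 0.25)
  Task 2: C/T = 7/25 (approx. 0.28)
  Task 3: C/T = 1/30 (approx. 0.0333)
Total utilization U = 1/4 + 7/25 + 1/30 = 169/300
Rounded to 4 decimal places: U = 0.5633
RM (Liu & Layland) bound for 3 tasks = 0.779763; compare with U = 169/300 (approx. 0.563333)
U <= bound, so schedulable by RM sufficient condition.

0.5633


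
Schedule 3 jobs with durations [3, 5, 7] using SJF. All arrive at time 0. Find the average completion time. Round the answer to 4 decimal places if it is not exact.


SJF order (ascending): [3, 5, 7]
Completion times:
  Job 1: burst=3, C=3
  Job 2: burst=5, C=8
  Job 3: burst=7, C=15
Average completion = 26/3 = 8.6667

8.6667


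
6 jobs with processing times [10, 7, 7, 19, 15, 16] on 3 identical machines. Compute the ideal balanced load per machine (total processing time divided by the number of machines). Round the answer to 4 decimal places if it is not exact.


Total processing time = 10 + 7 + 7 + 19 + 15 + 16 = 74
Number of machines = 3
Ideal balanced load = 74 / 3 = 24.6667

24.6667


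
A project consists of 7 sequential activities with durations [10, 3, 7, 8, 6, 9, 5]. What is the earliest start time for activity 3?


Activity 3 starts after activities 1 through 2 complete.
Predecessor durations: [10, 3]
ES = 10 + 3 = 13

13


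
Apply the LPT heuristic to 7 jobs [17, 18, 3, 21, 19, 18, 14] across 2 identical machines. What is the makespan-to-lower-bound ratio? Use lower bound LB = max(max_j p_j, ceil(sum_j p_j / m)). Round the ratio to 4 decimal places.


LPT order: [21, 19, 18, 18, 17, 14, 3]
Machine loads after assignment: [56, 54]
LPT makespan = 56
Lower bound = max(max_job, ceil(total/2)) = max(21, 55) = 55
Ratio = 56 / 55 = 1.0182

1.0182


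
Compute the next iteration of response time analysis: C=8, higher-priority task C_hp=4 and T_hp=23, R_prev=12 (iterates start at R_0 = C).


R_next = C + ceil(R_prev / T_hp) * C_hp
ceil(12 / 23) = ceil(0.5217) = 1
Interference = 1 * 4 = 4
R_next = 8 + 4 = 12
R_next = R_prev, so the iteration has converged (response time = 12).

12


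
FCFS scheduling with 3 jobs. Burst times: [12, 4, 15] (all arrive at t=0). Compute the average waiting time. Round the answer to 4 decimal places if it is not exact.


FCFS order (as given): [12, 4, 15]
Waiting times:
  Job 1: wait = 0
  Job 2: wait = 12
  Job 3: wait = 16
Sum of waiting times = 28
Average waiting time = 28/3 = 9.3333

9.3333


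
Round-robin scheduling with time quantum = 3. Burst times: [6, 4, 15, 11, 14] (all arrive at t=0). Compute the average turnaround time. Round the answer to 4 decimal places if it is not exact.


Time quantum = 3
Execution trace:
  J1 runs 3 units, time = 3
  J2 runs 3 units, time = 6
  J3 runs 3 units, time = 9
  J4 runs 3 units, time = 12
  J5 runs 3 units, time = 15
  J1 runs 3 units, time = 18
  J2 runs 1 units, time = 19
  J3 runs 3 units, time = 22
  J4 runs 3 units, time = 25
  J5 runs 3 units, time = 28
  J3 runs 3 units, time = 31
  J4 runs 3 units, time = 34
  J5 runs 3 units, time = 37
  J3 runs 3 units, time = 40
  J4 runs 2 units, time = 42
  J5 runs 3 units, time = 45
  J3 runs 3 units, time = 48
  J5 runs 2 units, time = 50
Finish times: [18, 19, 48, 42, 50]
Average turnaround = 177/5 = 35.4

35.4


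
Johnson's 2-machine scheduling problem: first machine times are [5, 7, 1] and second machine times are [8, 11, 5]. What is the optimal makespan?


Apply Johnson's rule:
  Group 1 (a <= b): [(3, 1, 5), (1, 5, 8), (2, 7, 11)]
  Group 2 (a > b): []
Optimal job order: [3, 1, 2]
Schedule:
  Job 3: M1 done at 1, M2 done at 6
  Job 1: M1 done at 6, M2 done at 14
  Job 2: M1 done at 13, M2 done at 25
Makespan = 25

25


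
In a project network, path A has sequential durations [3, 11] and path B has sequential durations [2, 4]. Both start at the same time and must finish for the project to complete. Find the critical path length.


Path A total = 3 + 11 = 14
Path B total = 2 + 4 = 6
Critical path = longest path = max(14, 6) = 14

14


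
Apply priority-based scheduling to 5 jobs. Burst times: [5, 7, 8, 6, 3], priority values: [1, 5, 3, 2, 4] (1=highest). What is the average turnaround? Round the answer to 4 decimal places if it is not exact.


Sort by priority (ascending = highest first):
Order: [(1, 5), (2, 6), (3, 8), (4, 3), (5, 7)]
Completion times:
  Priority 1, burst=5, C=5
  Priority 2, burst=6, C=11
  Priority 3, burst=8, C=19
  Priority 4, burst=3, C=22
  Priority 5, burst=7, C=29
Average turnaround = 86/5 = 17.2

17.2


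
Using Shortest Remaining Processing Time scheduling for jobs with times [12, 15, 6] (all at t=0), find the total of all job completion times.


Since all jobs arrive at t=0, SRPT equals SPT ordering.
SPT order: [6, 12, 15]
Completion times:
  Job 1: p=6, C=6
  Job 2: p=12, C=18
  Job 3: p=15, C=33
Total completion time = 6 + 18 + 33 = 57

57


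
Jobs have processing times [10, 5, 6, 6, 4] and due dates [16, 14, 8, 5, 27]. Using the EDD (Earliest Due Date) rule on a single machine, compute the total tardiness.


Sort by due date (EDD order): [(6, 5), (6, 8), (5, 14), (10, 16), (4, 27)]
Compute completion times and tardiness:
  Job 1: p=6, d=5, C=6, tardiness=max(0,6-5)=1
  Job 2: p=6, d=8, C=12, tardiness=max(0,12-8)=4
  Job 3: p=5, d=14, C=17, tardiness=max(0,17-14)=3
  Job 4: p=10, d=16, C=27, tardiness=max(0,27-16)=11
  Job 5: p=4, d=27, C=31, tardiness=max(0,31-27)=4
Total tardiness = 23

23


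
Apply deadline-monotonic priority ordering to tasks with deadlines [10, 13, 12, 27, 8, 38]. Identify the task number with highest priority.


Sort tasks by relative deadline (ascending):
  Task 5: deadline = 8
  Task 1: deadline = 10
  Task 3: deadline = 12
  Task 2: deadline = 13
  Task 4: deadline = 27
  Task 6: deadline = 38
Priority order (highest first): [5, 1, 3, 2, 4, 6]
Highest priority task = 5

5


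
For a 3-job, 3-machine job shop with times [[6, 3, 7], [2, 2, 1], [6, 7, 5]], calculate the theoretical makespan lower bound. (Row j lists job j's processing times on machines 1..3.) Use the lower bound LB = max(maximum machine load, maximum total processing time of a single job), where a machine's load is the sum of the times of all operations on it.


Machine loads:
  Machine 1: 6 + 2 + 6 = 14
  Machine 2: 3 + 2 + 7 = 12
  Machine 3: 7 + 1 + 5 = 13
Max machine load = 14
Job totals:
  Job 1: 16
  Job 2: 5
  Job 3: 18
Max job total = 18
Lower bound = max(14, 18) = 18

18


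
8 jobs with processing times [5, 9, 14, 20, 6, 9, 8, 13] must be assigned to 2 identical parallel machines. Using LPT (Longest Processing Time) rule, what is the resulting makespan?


Sort jobs in decreasing order (LPT): [20, 14, 13, 9, 9, 8, 6, 5]
Assign each job to the least loaded machine:
  Machine 1: jobs [20, 9, 8, 5], load = 42
  Machine 2: jobs [14, 13, 9, 6], load = 42
Makespan = max load = 42

42


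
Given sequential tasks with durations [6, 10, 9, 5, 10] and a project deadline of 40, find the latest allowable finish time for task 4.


LF(activity 4) = deadline - sum of successor durations
Successors: activities 5 through 5 with durations [10]
Sum of successor durations = 10
LF = 40 - 10 = 30

30


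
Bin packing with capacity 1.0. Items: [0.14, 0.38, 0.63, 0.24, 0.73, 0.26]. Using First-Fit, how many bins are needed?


Place items sequentially using First-Fit:
  Item 0.14 -> new Bin 1
  Item 0.38 -> Bin 1 (now 0.52)
  Item 0.63 -> new Bin 2
  Item 0.24 -> Bin 1 (now 0.76)
  Item 0.73 -> new Bin 3
  Item 0.26 -> Bin 2 (now 0.89)
Total bins used = 3

3


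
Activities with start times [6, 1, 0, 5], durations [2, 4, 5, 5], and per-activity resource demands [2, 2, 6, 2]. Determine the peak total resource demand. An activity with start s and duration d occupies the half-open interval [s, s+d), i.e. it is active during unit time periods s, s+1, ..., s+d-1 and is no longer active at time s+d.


Each activity i is active on [start_i, start_i + duration_i).
Compute total resource usage per time slot:
  t=0: active resources = [6], total = 6
  t=1: active resources = [2, 6], total = 8
  t=2: active resources = [2, 6], total = 8
  t=3: active resources = [2, 6], total = 8
  t=4: active resources = [2, 6], total = 8
  t=5: active resources = [2], total = 2
  t=6: active resources = [2, 2], total = 4
  t=7: active resources = [2, 2], total = 4
  t=8: active resources = [2], total = 2
  t=9: active resources = [2], total = 2
Peak resource demand = 8

8


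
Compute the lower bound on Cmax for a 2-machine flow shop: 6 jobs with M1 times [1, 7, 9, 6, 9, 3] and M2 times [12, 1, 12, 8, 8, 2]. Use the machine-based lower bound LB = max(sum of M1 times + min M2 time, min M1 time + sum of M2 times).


LB1 = sum(M1 times) + min(M2 times) = 35 + 1 = 36
LB2 = min(M1 times) + sum(M2 times) = 1 + 43 = 44
Lower bound = max(LB1, LB2) = max(36, 44) = 44

44


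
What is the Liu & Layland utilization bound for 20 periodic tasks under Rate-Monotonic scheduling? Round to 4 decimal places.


Compute 2^(1/20) = 1.0352649238
Subtract 1: 1.0352649238 - 1 = 0.0352649238
Multiply by n: 20 * 0.0352649238 = 0.7052984760
Round to 4 dp: 0.7053

0.7053


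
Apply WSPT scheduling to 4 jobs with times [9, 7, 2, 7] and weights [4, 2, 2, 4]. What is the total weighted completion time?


Compute p/w ratios and sort ascending (WSPT): [(2, 2), (7, 4), (9, 4), (7, 2)]
Compute weighted completion times:
  Job (p=2,w=2): C=2, w*C=2*2=4
  Job (p=7,w=4): C=9, w*C=4*9=36
  Job (p=9,w=4): C=18, w*C=4*18=72
  Job (p=7,w=2): C=25, w*C=2*25=50
Total weighted completion time = 162

162


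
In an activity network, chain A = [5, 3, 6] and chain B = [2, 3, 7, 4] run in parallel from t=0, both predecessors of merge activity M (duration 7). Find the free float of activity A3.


ES(A3) = sum of predecessors on chain A = 8
EF(A3) = ES + duration = 8 + 6 = 14
Successor of A3 is M. ES(M) = max(sum(A), sum(B)) = max(14, 16) = 16
Free float = ES(successor) - EF(current) = 16 - 14 = 2

2


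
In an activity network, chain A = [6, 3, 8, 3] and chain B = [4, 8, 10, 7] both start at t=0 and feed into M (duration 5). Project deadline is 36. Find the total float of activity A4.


Forward pass: ES(A4) = sum of predecessors on chain A = 17
EF = ES + duration = 17 + 3 = 20
Backward pass: LF(M) = deadline = 36; LS(M) = 36 - 5 = 31
LF(A4) = LS(M) - sum(successors on chain A) = 31 - 0 = 31
LS = LF - duration = 31 - 3 = 28
Total float = LS - ES = 28 - 17 = 11

11


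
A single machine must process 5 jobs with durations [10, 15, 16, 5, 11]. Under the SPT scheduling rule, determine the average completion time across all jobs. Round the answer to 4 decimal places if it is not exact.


Sort jobs by processing time (SPT order): [5, 10, 11, 15, 16]
Compute completion times sequentially:
  Job 1: processing = 5, completes at 5
  Job 2: processing = 10, completes at 15
  Job 3: processing = 11, completes at 26
  Job 4: processing = 15, completes at 41
  Job 5: processing = 16, completes at 57
Sum of completion times = 144
Average completion time = 144/5 = 28.8

28.8


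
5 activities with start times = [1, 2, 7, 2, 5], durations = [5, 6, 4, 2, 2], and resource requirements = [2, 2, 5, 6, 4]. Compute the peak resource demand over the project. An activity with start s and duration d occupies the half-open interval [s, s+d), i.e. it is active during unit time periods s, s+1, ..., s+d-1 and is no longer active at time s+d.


Each activity i is active on [start_i, start_i + duration_i).
Compute total resource usage per time slot:
  t=0: active resources = [], total = 0
  t=1: active resources = [2], total = 2
  t=2: active resources = [2, 2, 6], total = 10
  t=3: active resources = [2, 2, 6], total = 10
  t=4: active resources = [2, 2], total = 4
  t=5: active resources = [2, 2, 4], total = 8
  t=6: active resources = [2, 4], total = 6
  t=7: active resources = [2, 5], total = 7
  t=8: active resources = [5], total = 5
  t=9: active resources = [5], total = 5
  t=10: active resources = [5], total = 5
Peak resource demand = 10

10


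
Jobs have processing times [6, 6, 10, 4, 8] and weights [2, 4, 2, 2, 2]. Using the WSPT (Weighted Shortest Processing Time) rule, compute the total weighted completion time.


Compute p/w ratios and sort ascending (WSPT): [(6, 4), (4, 2), (6, 2), (8, 2), (10, 2)]
Compute weighted completion times:
  Job (p=6,w=4): C=6, w*C=4*6=24
  Job (p=4,w=2): C=10, w*C=2*10=20
  Job (p=6,w=2): C=16, w*C=2*16=32
  Job (p=8,w=2): C=24, w*C=2*24=48
  Job (p=10,w=2): C=34, w*C=2*34=68
Total weighted completion time = 192

192


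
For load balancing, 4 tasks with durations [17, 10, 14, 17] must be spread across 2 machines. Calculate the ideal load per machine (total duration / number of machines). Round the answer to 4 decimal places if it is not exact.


Total processing time = 17 + 10 + 14 + 17 = 58
Number of machines = 2
Ideal balanced load = 58 / 2 = 29.0

29.0


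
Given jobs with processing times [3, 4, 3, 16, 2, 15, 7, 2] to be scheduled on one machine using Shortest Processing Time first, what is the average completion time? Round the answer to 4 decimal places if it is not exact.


Sort jobs by processing time (SPT order): [2, 2, 3, 3, 4, 7, 15, 16]
Compute completion times sequentially:
  Job 1: processing = 2, completes at 2
  Job 2: processing = 2, completes at 4
  Job 3: processing = 3, completes at 7
  Job 4: processing = 3, completes at 10
  Job 5: processing = 4, completes at 14
  Job 6: processing = 7, completes at 21
  Job 7: processing = 15, completes at 36
  Job 8: processing = 16, completes at 52
Sum of completion times = 146
Average completion time = 146/8 = 18.25

18.25


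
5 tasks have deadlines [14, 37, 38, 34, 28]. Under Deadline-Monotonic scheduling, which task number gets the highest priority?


Sort tasks by relative deadline (ascending):
  Task 1: deadline = 14
  Task 5: deadline = 28
  Task 4: deadline = 34
  Task 2: deadline = 37
  Task 3: deadline = 38
Priority order (highest first): [1, 5, 4, 2, 3]
Highest priority task = 1

1


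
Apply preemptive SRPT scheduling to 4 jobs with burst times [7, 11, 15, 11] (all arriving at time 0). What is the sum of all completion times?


Since all jobs arrive at t=0, SRPT equals SPT ordering.
SPT order: [7, 11, 11, 15]
Completion times:
  Job 1: p=7, C=7
  Job 2: p=11, C=18
  Job 3: p=11, C=29
  Job 4: p=15, C=44
Total completion time = 7 + 18 + 29 + 44 = 98

98


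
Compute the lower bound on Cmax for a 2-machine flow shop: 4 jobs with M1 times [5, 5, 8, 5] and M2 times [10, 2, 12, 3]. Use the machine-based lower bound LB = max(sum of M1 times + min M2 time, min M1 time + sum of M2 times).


LB1 = sum(M1 times) + min(M2 times) = 23 + 2 = 25
LB2 = min(M1 times) + sum(M2 times) = 5 + 27 = 32
Lower bound = max(LB1, LB2) = max(25, 32) = 32

32


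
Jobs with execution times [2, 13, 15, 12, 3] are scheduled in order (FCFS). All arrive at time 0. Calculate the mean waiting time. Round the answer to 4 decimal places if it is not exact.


FCFS order (as given): [2, 13, 15, 12, 3]
Waiting times:
  Job 1: wait = 0
  Job 2: wait = 2
  Job 3: wait = 15
  Job 4: wait = 30
  Job 5: wait = 42
Sum of waiting times = 89
Average waiting time = 89/5 = 17.8

17.8


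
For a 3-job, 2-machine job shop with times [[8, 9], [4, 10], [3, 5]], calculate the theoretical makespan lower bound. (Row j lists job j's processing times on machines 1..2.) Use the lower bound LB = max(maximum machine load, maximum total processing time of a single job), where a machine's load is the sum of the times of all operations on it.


Machine loads:
  Machine 1: 8 + 4 + 3 = 15
  Machine 2: 9 + 10 + 5 = 24
Max machine load = 24
Job totals:
  Job 1: 17
  Job 2: 14
  Job 3: 8
Max job total = 17
Lower bound = max(24, 17) = 24

24


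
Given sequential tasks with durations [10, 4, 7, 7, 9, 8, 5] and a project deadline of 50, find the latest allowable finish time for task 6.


LF(activity 6) = deadline - sum of successor durations
Successors: activities 7 through 7 with durations [5]
Sum of successor durations = 5
LF = 50 - 5 = 45

45


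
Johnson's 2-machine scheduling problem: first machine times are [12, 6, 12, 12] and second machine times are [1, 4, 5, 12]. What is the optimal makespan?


Apply Johnson's rule:
  Group 1 (a <= b): [(4, 12, 12)]
  Group 2 (a > b): [(3, 12, 5), (2, 6, 4), (1, 12, 1)]
Optimal job order: [4, 3, 2, 1]
Schedule:
  Job 4: M1 done at 12, M2 done at 24
  Job 3: M1 done at 24, M2 done at 29
  Job 2: M1 done at 30, M2 done at 34
  Job 1: M1 done at 42, M2 done at 43
Makespan = 43

43


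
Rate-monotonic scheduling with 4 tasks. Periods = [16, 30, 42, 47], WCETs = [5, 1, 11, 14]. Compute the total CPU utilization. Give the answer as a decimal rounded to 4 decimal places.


Compute individual utilizations (exact fractions):
  Task 1: C/T = 5/16 (approx. 0.3125)
  Task 2: C/T = 1/30 (approx. 0.0333)
  Task 3: C/T = 11/42 (approx. 0.2619)
  Task 4: C/T = 14/47 (approx. 0.2979)
Total utilization U = 5/16 + 1/30 + 11/42 + 14/47 = 71507/78960
Rounded to 4 decimal places: U = 0.9056
RM (Liu & Layland) bound for 4 tasks = 0.756828; compare with U = 71507/78960 (approx. 0.905610)
bound < U <= 1, so the RM sufficient condition is not met (inconclusive; an exact test such as response-time analysis is needed).

0.9056


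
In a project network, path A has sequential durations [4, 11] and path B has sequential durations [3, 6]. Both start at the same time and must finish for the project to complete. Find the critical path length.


Path A total = 4 + 11 = 15
Path B total = 3 + 6 = 9
Critical path = longest path = max(15, 9) = 15

15


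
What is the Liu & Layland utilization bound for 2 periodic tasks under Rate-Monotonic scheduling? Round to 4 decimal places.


Compute 2^(1/2) = 1.4142135624
Subtract 1: 1.4142135624 - 1 = 0.4142135624
Multiply by n: 2 * 0.4142135624 = 0.8284271248
Round to 4 dp: 0.8284

0.8284


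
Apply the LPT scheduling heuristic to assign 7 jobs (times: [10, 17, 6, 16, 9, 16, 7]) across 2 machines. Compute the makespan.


Sort jobs in decreasing order (LPT): [17, 16, 16, 10, 9, 7, 6]
Assign each job to the least loaded machine:
  Machine 1: jobs [17, 10, 9, 6], load = 42
  Machine 2: jobs [16, 16, 7], load = 39
Makespan = max load = 42

42


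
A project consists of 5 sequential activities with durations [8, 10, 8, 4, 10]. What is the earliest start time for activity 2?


Activity 2 starts after activities 1 through 1 complete.
Predecessor durations: [8]
ES = 8 = 8

8


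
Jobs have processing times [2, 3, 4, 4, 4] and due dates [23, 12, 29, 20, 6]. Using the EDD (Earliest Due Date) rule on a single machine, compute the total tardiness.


Sort by due date (EDD order): [(4, 6), (3, 12), (4, 20), (2, 23), (4, 29)]
Compute completion times and tardiness:
  Job 1: p=4, d=6, C=4, tardiness=max(0,4-6)=0
  Job 2: p=3, d=12, C=7, tardiness=max(0,7-12)=0
  Job 3: p=4, d=20, C=11, tardiness=max(0,11-20)=0
  Job 4: p=2, d=23, C=13, tardiness=max(0,13-23)=0
  Job 5: p=4, d=29, C=17, tardiness=max(0,17-29)=0
Total tardiness = 0

0


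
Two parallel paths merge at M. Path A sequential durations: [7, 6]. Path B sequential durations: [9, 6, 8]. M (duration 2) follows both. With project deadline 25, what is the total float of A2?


Forward pass: ES(A2) = sum of predecessors on chain A = 7
EF = ES + duration = 7 + 6 = 13
Backward pass: LF(M) = deadline = 25; LS(M) = 25 - 2 = 23
LF(A2) = LS(M) - sum(successors on chain A) = 23 - 0 = 23
LS = LF - duration = 23 - 6 = 17
Total float = LS - ES = 17 - 7 = 10

10


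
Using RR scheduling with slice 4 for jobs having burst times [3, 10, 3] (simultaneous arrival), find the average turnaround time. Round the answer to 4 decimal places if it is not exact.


Time quantum = 4
Execution trace:
  J1 runs 3 units, time = 3
  J2 runs 4 units, time = 7
  J3 runs 3 units, time = 10
  J2 runs 4 units, time = 14
  J2 runs 2 units, time = 16
Finish times: [3, 16, 10]
Average turnaround = 29/3 = 9.6667

9.6667


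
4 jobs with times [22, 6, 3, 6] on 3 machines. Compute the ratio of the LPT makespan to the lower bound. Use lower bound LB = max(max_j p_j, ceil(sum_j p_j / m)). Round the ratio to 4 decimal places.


LPT order: [22, 6, 6, 3]
Machine loads after assignment: [22, 9, 6]
LPT makespan = 22
Lower bound = max(max_job, ceil(total/3)) = max(22, 13) = 22
Ratio = 22 / 22 = 1.0

1.0


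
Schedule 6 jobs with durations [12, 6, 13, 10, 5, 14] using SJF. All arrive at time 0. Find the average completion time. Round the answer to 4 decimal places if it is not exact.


SJF order (ascending): [5, 6, 10, 12, 13, 14]
Completion times:
  Job 1: burst=5, C=5
  Job 2: burst=6, C=11
  Job 3: burst=10, C=21
  Job 4: burst=12, C=33
  Job 5: burst=13, C=46
  Job 6: burst=14, C=60
Average completion = 176/6 = 29.3333

29.3333


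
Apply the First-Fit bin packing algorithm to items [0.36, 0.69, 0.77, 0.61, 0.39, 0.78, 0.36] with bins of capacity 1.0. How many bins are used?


Place items sequentially using First-Fit:
  Item 0.36 -> new Bin 1
  Item 0.69 -> new Bin 2
  Item 0.77 -> new Bin 3
  Item 0.61 -> Bin 1 (now 0.97)
  Item 0.39 -> new Bin 4
  Item 0.78 -> new Bin 5
  Item 0.36 -> Bin 4 (now 0.75)
Total bins used = 5

5


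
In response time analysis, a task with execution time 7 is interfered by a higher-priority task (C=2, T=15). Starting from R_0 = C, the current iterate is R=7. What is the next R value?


R_next = C + ceil(R_prev / T_hp) * C_hp
ceil(7 / 15) = ceil(0.4667) = 1
Interference = 1 * 2 = 2
R_next = 7 + 2 = 9

9


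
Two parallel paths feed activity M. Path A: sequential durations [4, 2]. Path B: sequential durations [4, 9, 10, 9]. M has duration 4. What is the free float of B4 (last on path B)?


ES(B4) = sum of predecessors on chain B = 23
EF(B4) = ES + duration = 23 + 9 = 32
Successor of B4 is M. ES(M) = max(sum(A), sum(B)) = max(6, 32) = 32
Free float = ES(successor) - EF(current) = 32 - 32 = 0

0


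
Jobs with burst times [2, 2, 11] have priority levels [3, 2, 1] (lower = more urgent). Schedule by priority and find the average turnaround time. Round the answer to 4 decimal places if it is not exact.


Sort by priority (ascending = highest first):
Order: [(1, 11), (2, 2), (3, 2)]
Completion times:
  Priority 1, burst=11, C=11
  Priority 2, burst=2, C=13
  Priority 3, burst=2, C=15
Average turnaround = 39/3 = 13.0

13.0


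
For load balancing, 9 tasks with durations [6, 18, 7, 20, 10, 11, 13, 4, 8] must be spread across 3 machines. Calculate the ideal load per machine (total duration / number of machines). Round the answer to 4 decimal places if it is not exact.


Total processing time = 6 + 18 + 7 + 20 + 10 + 11 + 13 + 4 + 8 = 97
Number of machines = 3
Ideal balanced load = 97 / 3 = 32.3333

32.3333


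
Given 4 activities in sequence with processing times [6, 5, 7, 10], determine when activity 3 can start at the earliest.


Activity 3 starts after activities 1 through 2 complete.
Predecessor durations: [6, 5]
ES = 6 + 5 = 11

11


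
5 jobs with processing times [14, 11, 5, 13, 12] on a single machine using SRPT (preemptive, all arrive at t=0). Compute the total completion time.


Since all jobs arrive at t=0, SRPT equals SPT ordering.
SPT order: [5, 11, 12, 13, 14]
Completion times:
  Job 1: p=5, C=5
  Job 2: p=11, C=16
  Job 3: p=12, C=28
  Job 4: p=13, C=41
  Job 5: p=14, C=55
Total completion time = 5 + 16 + 28 + 41 + 55 = 145

145


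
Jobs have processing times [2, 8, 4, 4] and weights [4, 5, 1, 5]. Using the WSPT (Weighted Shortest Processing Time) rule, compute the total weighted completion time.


Compute p/w ratios and sort ascending (WSPT): [(2, 4), (4, 5), (8, 5), (4, 1)]
Compute weighted completion times:
  Job (p=2,w=4): C=2, w*C=4*2=8
  Job (p=4,w=5): C=6, w*C=5*6=30
  Job (p=8,w=5): C=14, w*C=5*14=70
  Job (p=4,w=1): C=18, w*C=1*18=18
Total weighted completion time = 126

126


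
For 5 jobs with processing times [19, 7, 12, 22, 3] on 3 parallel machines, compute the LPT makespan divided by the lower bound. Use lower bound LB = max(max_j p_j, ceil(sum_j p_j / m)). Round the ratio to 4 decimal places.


LPT order: [22, 19, 12, 7, 3]
Machine loads after assignment: [22, 22, 19]
LPT makespan = 22
Lower bound = max(max_job, ceil(total/3)) = max(22, 21) = 22
Ratio = 22 / 22 = 1.0

1.0


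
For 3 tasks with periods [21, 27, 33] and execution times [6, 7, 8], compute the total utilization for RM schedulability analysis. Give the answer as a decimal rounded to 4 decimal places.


Compute individual utilizations (exact fractions):
  Task 1: C/T = 6/21 = 2/7 (approx. 0.2857)
  Task 2: C/T = 7/27 (approx. 0.2593)
  Task 3: C/T = 8/33 (approx. 0.2424)
Total utilization U = 2/7 + 7/27 + 8/33 = 1637/2079
Rounded to 4 decimal places: U = 0.7874
RM (Liu & Layland) bound for 3 tasks = 0.779763; compare with U = 1637/2079 (approx. 0.787398)
bound < U <= 1, so the RM sufficient condition is not met (inconclusive; an exact test such as response-time analysis is needed).

0.7874


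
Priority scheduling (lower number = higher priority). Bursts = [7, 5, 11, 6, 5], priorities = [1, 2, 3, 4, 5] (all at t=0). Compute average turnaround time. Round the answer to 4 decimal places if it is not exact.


Sort by priority (ascending = highest first):
Order: [(1, 7), (2, 5), (3, 11), (4, 6), (5, 5)]
Completion times:
  Priority 1, burst=7, C=7
  Priority 2, burst=5, C=12
  Priority 3, burst=11, C=23
  Priority 4, burst=6, C=29
  Priority 5, burst=5, C=34
Average turnaround = 105/5 = 21.0

21.0
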